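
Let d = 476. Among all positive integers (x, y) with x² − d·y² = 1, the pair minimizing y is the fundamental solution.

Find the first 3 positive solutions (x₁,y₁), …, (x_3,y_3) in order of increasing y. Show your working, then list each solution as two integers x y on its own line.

d=476: √d = [21; 1,4,2,10,2,4,1,42] (ℓ=8, even), read p_7/q_7
i=0: a=21 ⇒ p=21, q=1
…
i=2: a=4 ⇒ p=109, q=5
i=3: a=2 ⇒ p=240, q=11
i=4: a=10 ⇒ p=2509, q=115
i=5: a=2 ⇒ p=5258, q=241
i=6: a=4 ⇒ p=23541, q=1079
i=7: a=1 ⇒ p=28799, q=1320
→ (28799, 1320).  Check: 28799²=829382401, 476·1320²=829382400, difference 1.
(28799+1320√476)^2 = 1658764801 + 76029360√476
(28799+1320√476)^3 = 95541534979199 + 4379139075960√476

28799 1320
1658764801 76029360
95541534979199 4379139075960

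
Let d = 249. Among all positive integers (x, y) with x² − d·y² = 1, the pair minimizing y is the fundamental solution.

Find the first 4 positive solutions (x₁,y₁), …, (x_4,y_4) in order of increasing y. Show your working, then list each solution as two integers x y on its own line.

8553815 542076
146335502108449 9273635639880
2503453625935556812055 158649927281879742324
42828158354663763449114371201 2714124255465295062538692240

[15; 1,3,1,1,5,…,3,1,30] for √249; ℓ=16 ⇒ convergent index 15
k=0  a_k=15  p_k/q_k = 15/1
k=1  a_k=1  p_k/q_k = 16/1
k=2  a_k=3  p_k/q_k = 63/4
k=3  a_k=1  p_k/q_k = 79/5
k=4  a_k=1  p_k/q_k = 142/9
…
k=8  a_k=10  p_k/q_k = 36751/2329
k=9  a_k=3  p_k/q_k = 113835/7214
k=10  a_k=1  p_k/q_k = 150586/9543
k=11  a_k=5  p_k/q_k = 866765/54929
…
k=13  a_k=1  p_k/q_k = 1884116/119401
k=14  a_k=3  p_k/q_k = 6669699/422675
k=15  a_k=1  p_k/q_k = 8553815/542076
→ (8553815, 542076).  Check: 8553815²=73167751054225, 249·542076²=73167751054224, difference 1.
(8553815+542076√249)^2 = 146335502108449 + 9273635639880√249
(8553815+542076√249)^3 = 2503453625935556812055 + 158649927281879742324√249
(8553815+542076√249)^4 = 42828158354663763449114371201 + 2714124255465295062538692240√249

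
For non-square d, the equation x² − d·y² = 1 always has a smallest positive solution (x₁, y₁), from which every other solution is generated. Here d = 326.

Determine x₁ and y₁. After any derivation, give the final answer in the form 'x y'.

d=326: √d = [18; 18,36] (ℓ=2, even), read p_1/q_1
k=0  a_k=18  p_k/q_k = 18/1
k=1  a_k=18  p_k/q_k = 325/18
→ (325, 18).  Check: 325²=105625, 326·18²=105624, difference 1.

325 18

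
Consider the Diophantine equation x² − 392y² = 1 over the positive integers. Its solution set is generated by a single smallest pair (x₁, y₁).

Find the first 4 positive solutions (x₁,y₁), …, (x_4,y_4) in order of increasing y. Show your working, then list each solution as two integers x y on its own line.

√392 = [19; 1,3,1,38, …], period ℓ=4 (even) → k=3
step 0: (19, 1)  from 19·(1,0) + (0,1)
…
step 2: (79, 4)  from 3·(20,1) + (19,1)
step 3: (99, 5)  from 1·(79,4) + (20,1)
→ (99, 5).  Check: 99²=9801, 392·5²=9800, difference 1.
(99+5√392)^2 = 19601 + 990√392
(99+5√392)^3 = 3880899 + 196015√392
(99+5√392)^4 = 768398401 + 38809980√392

99 5
19601 990
3880899 196015
768398401 38809980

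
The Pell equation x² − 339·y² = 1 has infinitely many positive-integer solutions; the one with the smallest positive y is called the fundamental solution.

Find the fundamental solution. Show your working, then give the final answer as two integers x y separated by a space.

√339 → a₀=18, period (2,2,2,1,17,1,2,2,2,36); ℓ=10 even so k=9
k=0  a_k=18  p_k/q_k = 18/1
k=1  a_k=2  p_k/q_k = 37/2
…
k=3  a_k=2  p_k/q_k = 221/12
k=4  a_k=1  p_k/q_k = 313/17
k=5  a_k=17  p_k/q_k = 5542/301
…
k=8  a_k=2  p_k/q_k = 40359/2192
k=9  a_k=2  p_k/q_k = 97970/5321
→ (97970, 5321).  Check: 97970²=9598120900, 339·5321²=9598120899, difference 1.

97970 5321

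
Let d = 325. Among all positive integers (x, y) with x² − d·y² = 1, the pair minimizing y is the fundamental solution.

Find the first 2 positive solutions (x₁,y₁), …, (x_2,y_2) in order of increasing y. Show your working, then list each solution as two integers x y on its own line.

649 36
842401 46728

√325 → a₀=18, period (36); ℓ=1 odd so k=1
a_0=18:  p_0=18·1+0=18,  q_0=18·0+1=1
a_1=36:  p_1=36·18+1=649,  q_1=36·1+0=36
(x₁, y₁) = (649, 36);  649² − 325·36² = 1 ✓
k=2:  x_2 = 649·649+325·36·36 = 842401,  y_2 = 649·36+36·649 = 46728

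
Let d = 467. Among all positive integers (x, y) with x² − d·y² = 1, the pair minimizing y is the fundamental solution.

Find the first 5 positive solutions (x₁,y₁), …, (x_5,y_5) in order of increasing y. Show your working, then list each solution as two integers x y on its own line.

1625626 75225
5285319783751 244575431700
17183906517558380626 795176361465413175
55869210433019434807260001 2585318735566902940613400
181644882158758119549456134390626 8405522709648569143113732563625

d=467: √d = [21; 1,1,1,1,3,…,1,1,42] (ℓ=14, even), read p_13/q_13
i=0: a=21 ⇒ p=21, q=1
…
i=2: a=1 ⇒ p=43, q=2
…
i=4: a=1 ⇒ p=108, q=5
…
i=7: a=21 ⇒ p=27164, q=1257
i=8: a=3 ⇒ p=82767, q=3830
i=9: a=3 ⇒ p=275465, q=12747
…
i=12: a=1 ⇒ p=991929, q=45901
i=13: a=1 ⇒ p=1625626, q=75225
→ (1625626, 75225).  Check: 1625626²=2642659891876, 467·75225²=2642659891875, difference 1.
n=2: (1625626,75225)∘(1625626,75225) = (1625626·1625626+467·75225·75225, 1625626·75225+75225·1625626) = (5285319783751,244575431700)
n=3: (5285319783751,244575431700)∘(1625626,75225) = (1625626·5285319783751+467·75225·244575431700, 1625626·244575431700+75225·5285319783751) = (17183906517558380626,795176361465413175)
n=4: (17183906517558380626,795176361465413175)∘(1625626,75225) = (1625626·17183906517558380626+467·75225·795176361465413175, 1625626·795176361465413175+75225·17183906517558380626) = (55869210433019434807260001,2585318735566902940613400)
n=5: (55869210433019434807260001,2585318735566902940613400)∘(1625626,75225) = (1625626·55869210433019434807260001+467·75225·2585318735566902940613400, 1625626·2585318735566902940613400+75225·55869210433019434807260001) = (181644882158758119549456134390626,8405522709648569143113732563625)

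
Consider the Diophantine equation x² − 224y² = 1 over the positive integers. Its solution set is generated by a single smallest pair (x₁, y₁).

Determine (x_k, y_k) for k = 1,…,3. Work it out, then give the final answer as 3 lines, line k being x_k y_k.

15 1
449 30
13455 899

d=224: √d = [14; 1,28] (ℓ=2, even), read p_1/q_1
k=0  a_k=14  p_k/q_k = 14/1
k=1  a_k=1  p_k/q_k = 15/1
(x₁, y₁) = (15, 1);  15² − 224·1² = 1 ✓
k=2:  x_2 = 15·15+224·1·1 = 449,  y_2 = 15·1+1·15 = 30
k=3:  x_3 = 15·449+224·1·30 = 13455,  y_3 = 15·30+1·449 = 899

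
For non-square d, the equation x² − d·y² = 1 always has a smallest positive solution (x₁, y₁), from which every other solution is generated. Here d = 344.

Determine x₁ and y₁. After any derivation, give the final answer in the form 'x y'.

d=344: √d = [18; 1,1,4,1,3,1,4,1,1,36] (ℓ=10, even), read p_9/q_9
a_0=18:  p_0=18·1+0=18,  q_0=18·0+1=1
…
a_8=1:  p_8=1·4711+983=5694,  q_8=1·254+53=307
a_9=1:  p_9=1·5694+4711=10405,  q_9=1·307+254=561
(x₁, y₁) = (10405, 561);  10405² − 344·561² = 1 ✓

10405 561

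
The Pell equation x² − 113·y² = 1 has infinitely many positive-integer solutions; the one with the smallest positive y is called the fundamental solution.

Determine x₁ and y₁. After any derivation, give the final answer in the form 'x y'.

√113 → a₀=10, period (1,1,1,2,2,1,1,1,20); ℓ=9 odd so k=17
k=0  a_k=10  p_k/q_k = 10/1
…
k=2  a_k=1  p_k/q_k = 21/2
k=3  a_k=1  p_k/q_k = 32/3
k=4  a_k=2  p_k/q_k = 85/8
k=5  a_k=2  p_k/q_k = 202/19
…
k=10  a_k=1  p_k/q_k = 16785/1579
…
k=12  a_k=1  p_k/q_k = 49579/4664
…
k=14  a_k=2  p_k/q_k = 313483/29490
…
k=16  a_k=1  p_k/q_k = 758918/71393
k=17  a_k=1  p_k/q_k = 1204353/113296
fundamental: x₁=1204353, y₁=113296  (since 1450466148609 − 113·12835983616 = 1)

1204353 113296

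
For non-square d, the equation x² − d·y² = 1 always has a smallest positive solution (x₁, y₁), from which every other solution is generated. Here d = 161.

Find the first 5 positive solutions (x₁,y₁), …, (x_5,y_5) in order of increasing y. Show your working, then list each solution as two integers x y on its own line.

11775 928
277301249 21854400
6530444402175 514671119072
153791965393920001 12120504832291200
3621800778496371621375 285437888285786640928

d=161: √d = [12; 1,2,4,1,2,1,4,2,1,24] (ℓ=10, even), read p_9/q_9
k=0  a_k=12  p_k/q_k = 12/1
k=1  a_k=1  p_k/q_k = 13/1
…
k=3  a_k=4  p_k/q_k = 165/13
…
k=5  a_k=2  p_k/q_k = 571/45
…
k=7  a_k=4  p_k/q_k = 3667/289
k=8  a_k=2  p_k/q_k = 8108/639
k=9  a_k=1  p_k/q_k = 11775/928
(x₁, y₁) = (11775, 928);  11775² − 161·928² = 1 ✓
(x_2, y_2) = (11775·11775 + 161·928·928, 11775·928 + 928·11775) = (277301249, 21854400)
(x_3, y_3) = (11775·277301249 + 161·928·21854400, 11775·21854400 + 928·277301249) = (6530444402175, 514671119072)
(x_4, y_4) = (11775·6530444402175 + 161·928·514671119072, 11775·514671119072 + 928·6530444402175) = (153791965393920001, 12120504832291200)
(x_5, y_5) = (11775·153791965393920001 + 161·928·12120504832291200, 11775·12120504832291200 + 928·153791965393920001) = (3621800778496371621375, 285437888285786640928)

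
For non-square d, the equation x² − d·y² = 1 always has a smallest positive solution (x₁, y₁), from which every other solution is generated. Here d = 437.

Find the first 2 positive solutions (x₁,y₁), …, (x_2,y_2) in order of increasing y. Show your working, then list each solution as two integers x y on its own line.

4599 220
42301601 2023560

[20; 1,9,2,9,1,40] for √437; ℓ=6 ⇒ convergent index 5
k=0  a_k=20  p_k/q_k = 20/1
k=1  a_k=1  p_k/q_k = 21/1
k=2  a_k=9  p_k/q_k = 209/10
k=3  a_k=2  p_k/q_k = 439/21
k=4  a_k=9  p_k/q_k = 4160/199
k=5  a_k=1  p_k/q_k = 4599/220
(x₁, y₁) = (4599, 220);  4599² − 437·220² = 1 ✓
(x_2, y_2) = (4599·4599 + 437·220·220, 4599·220 + 220·4599) = (42301601, 2023560)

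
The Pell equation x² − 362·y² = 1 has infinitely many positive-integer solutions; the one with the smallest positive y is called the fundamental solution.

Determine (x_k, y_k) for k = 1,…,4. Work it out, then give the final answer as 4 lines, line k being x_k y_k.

723 38
1045457 54948
1511730099 79454770
2185960677697 114891542472

√362 = [19; 38, …], period ℓ=1 (odd) → k=1
step 0: (19, 1)  from 19·(1,0) + (0,1)
step 1: (723, 38)  from 38·(19,1) + (1,0)
→ (723, 38).  Check: 723²=522729, 362·38²=522728, difference 1.
(x_2, y_2) = (723·723 + 362·38·38, 723·38 + 38·723) = (1045457, 54948)
(x_3, y_3) = (723·1045457 + 362·38·54948, 723·54948 + 38·1045457) = (1511730099, 79454770)
(x_4, y_4) = (723·1511730099 + 362·38·79454770, 723·79454770 + 38·1511730099) = (2185960677697, 114891542472)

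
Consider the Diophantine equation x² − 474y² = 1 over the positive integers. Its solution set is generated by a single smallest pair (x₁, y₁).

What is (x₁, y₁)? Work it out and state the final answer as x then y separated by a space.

[21; 1,3,2,1,1,…,3,1,42] for √474; ℓ=14 ⇒ convergent index 13
i=0: a=21 ⇒ p=21, q=1
i=1: a=1 ⇒ p=22, q=1
i=2: a=3 ⇒ p=87, q=4
i=3: a=2 ⇒ p=196, q=9
i=4: a=1 ⇒ p=283, q=13
i=5: a=1 ⇒ p=479, q=22
…
i=7: a=6 ⇒ p=5051, q=232
i=8: a=1 ⇒ p=5813, q=267
…
i=10: a=1 ⇒ p=16677, q=766
i=11: a=2 ⇒ p=44218, q=2031
i=12: a=3 ⇒ p=149331, q=6859
i=13: a=1 ⇒ p=193549, q=8890
→ (193549, 8890).  Check: 193549²=37461215401, 474·8890²=37461215400, difference 1.

193549 8890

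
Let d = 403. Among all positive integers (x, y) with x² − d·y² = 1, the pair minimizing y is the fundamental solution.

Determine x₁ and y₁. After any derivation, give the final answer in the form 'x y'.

669878 33369

[20; 13,2,1,3,1,3,1,2,13,40] for √403; ℓ=10 ⇒ convergent index 9
step 0: (20, 1)  from 20·(1,0) + (0,1)
step 1: (261, 13)  from 13·(20,1) + (1,0)
…
step 3: (803, 40)  from 1·(542,27) + (261,13)
step 4: (2951, 147)  from 3·(803,40) + (542,27)
…
step 8: (50147, 2498)  from 2·(17967,895) + (14213,708)
step 9: (669878, 33369)  from 13·(50147,2498) + (17967,895)
→ (669878, 33369).  Check: 669878²=448736534884, 403·33369²=448736534883, difference 1.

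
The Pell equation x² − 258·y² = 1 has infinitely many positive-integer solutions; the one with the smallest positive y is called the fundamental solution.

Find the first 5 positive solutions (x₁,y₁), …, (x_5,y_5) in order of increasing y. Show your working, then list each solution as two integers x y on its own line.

√258 = [16; 16,32, …], period ℓ=2 (even) → k=1
i=0: a=16 ⇒ p=16, q=1
i=1: a=16 ⇒ p=257, q=16
fundamental: x₁=257, y₁=16  (since 66049 − 258·256 = 1)
(257+16√258)^2 = 132097 + 8224√258
(257+16√258)^3 = 67897601 + 4227120√258
(257+16√258)^4 = 34899234817 + 2172731456√258
(257+16√258)^5 = 17938138798337 + 1116779741264√258

257 16
132097 8224
67897601 4227120
34899234817 2172731456
17938138798337 1116779741264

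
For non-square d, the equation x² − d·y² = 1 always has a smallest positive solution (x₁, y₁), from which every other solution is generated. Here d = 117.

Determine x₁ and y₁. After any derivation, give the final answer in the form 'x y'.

√117 → a₀=10, period (1,4,2,4,1,20); ℓ=6 even so k=5
k=0  a_k=10  p_k/q_k = 10/1
k=1  a_k=1  p_k/q_k = 11/1
k=2  a_k=4  p_k/q_k = 54/5
k=3  a_k=2  p_k/q_k = 119/11
k=4  a_k=4  p_k/q_k = 530/49
k=5  a_k=1  p_k/q_k = 649/60
fundamental: x₁=649, y₁=60  (since 421201 − 117·3600 = 1)

649 60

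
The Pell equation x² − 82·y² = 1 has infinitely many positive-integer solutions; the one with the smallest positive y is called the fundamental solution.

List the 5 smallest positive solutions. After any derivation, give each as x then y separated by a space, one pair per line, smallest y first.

√82 → a₀=9, period (18); ℓ=1 odd so k=1
i=0: a=9 ⇒ p=9, q=1
i=1: a=18 ⇒ p=163, q=18
(x₁, y₁) = (163, 18);  163² − 82·18² = 1 ✓
(163+18√82)^2 = 53137 + 5868√82
(163+18√82)^3 = 17322499 + 1912950√82
(163+18√82)^4 = 5647081537 + 623615832√82
(163+18√82)^5 = 1840931258563 + 203296848282√82

163 18
53137 5868
17322499 1912950
5647081537 623615832
1840931258563 203296848282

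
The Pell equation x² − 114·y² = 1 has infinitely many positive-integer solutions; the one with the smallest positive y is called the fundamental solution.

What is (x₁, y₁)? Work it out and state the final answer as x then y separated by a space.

1025 96

d=114: √d = [10; 1,2,10,2,1,20] (ℓ=6, even), read p_5/q_5
a_0=10:  p_0=10·1+0=10,  q_0=10·0+1=1
…
a_2=2:  p_2=2·11+10=32,  q_2=2·1+1=3
a_3=10:  p_3=10·32+11=331,  q_3=10·3+1=31
a_4=2:  p_4=2·331+32=694,  q_4=2·31+3=65
a_5=1:  p_5=1·694+331=1025,  q_5=1·65+31=96
(x₁, y₁) = (1025, 96);  1025² − 114·96² = 1 ✓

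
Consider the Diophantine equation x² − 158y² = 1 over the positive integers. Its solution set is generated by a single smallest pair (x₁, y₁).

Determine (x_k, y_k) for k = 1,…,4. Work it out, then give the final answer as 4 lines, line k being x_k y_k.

7743 616
119908097 9539376
1856896782399 147726776120
28755903452322817 2287696845454944

√158 → a₀=12, period (1,1,3,12,3,1,1,24); ℓ=8 even so k=7
a_0=12:  p_0=12·1+0=12,  q_0=12·0+1=1
a_1=1:  p_1=1·12+1=13,  q_1=1·1+0=1
…
a_4=12:  p_4=12·88+25=1081,  q_4=12·7+2=86
a_5=3:  p_5=3·1081+88=3331,  q_5=3·86+7=265
a_6=1:  p_6=1·3331+1081=4412,  q_6=1·265+86=351
a_7=1:  p_7=1·4412+3331=7743,  q_7=1·351+265=616
fundamental: x₁=7743, y₁=616  (since 59954049 − 158·379456 = 1)
(x_2, y_2) = (7743·7743 + 158·616·616, 7743·616 + 616·7743) = (119908097, 9539376)
(x_3, y_3) = (7743·119908097 + 158·616·9539376, 7743·9539376 + 616·119908097) = (1856896782399, 147726776120)
(x_4, y_4) = (7743·1856896782399 + 158·616·147726776120, 7743·147726776120 + 616·1856896782399) = (28755903452322817, 2287696845454944)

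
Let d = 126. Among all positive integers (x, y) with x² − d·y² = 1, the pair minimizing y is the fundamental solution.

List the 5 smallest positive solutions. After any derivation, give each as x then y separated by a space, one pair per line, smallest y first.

[11; 4,2,4,22] for √126; ℓ=4 ⇒ convergent index 3
step 0: (11, 1)  from 11·(1,0) + (0,1)
step 1: (45, 4)  from 4·(11,1) + (1,0)
step 2: (101, 9)  from 2·(45,4) + (11,1)
step 3: (449, 40)  from 4·(101,9) + (45,4)
fundamental: x₁=449, y₁=40  (since 201601 − 126·1600 = 1)
(x_2, y_2) = (449·449 + 126·40·40, 449·40 + 40·449) = (403201, 35920)
(x_3, y_3) = (449·403201 + 126·40·35920, 449·35920 + 40·403201) = (362074049, 32256120)
(x_4, y_4) = (449·362074049 + 126·40·32256120, 449·32256120 + 40·362074049) = (325142092801, 28965959840)
(x_5, y_5) = (449·325142092801 + 126·40·28965959840, 449·28965959840 + 40·325142092801) = (291977237261249, 26011399680200)

449 40
403201 35920
362074049 32256120
325142092801 28965959840
291977237261249 26011399680200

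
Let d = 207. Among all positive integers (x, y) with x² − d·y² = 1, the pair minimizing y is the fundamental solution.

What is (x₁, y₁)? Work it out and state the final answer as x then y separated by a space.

1151 80

d=207: √d = [14; 2,1,1,2,1,1,2,28] (ℓ=8, even), read p_7/q_7
k=0  a_k=14  p_k/q_k = 14/1
k=1  a_k=2  p_k/q_k = 29/2
k=2  a_k=1  p_k/q_k = 43/3
k=3  a_k=1  p_k/q_k = 72/5
k=4  a_k=2  p_k/q_k = 187/13
k=5  a_k=1  p_k/q_k = 259/18
k=6  a_k=1  p_k/q_k = 446/31
k=7  a_k=2  p_k/q_k = 1151/80
fundamental: x₁=1151, y₁=80  (since 1324801 − 207·6400 = 1)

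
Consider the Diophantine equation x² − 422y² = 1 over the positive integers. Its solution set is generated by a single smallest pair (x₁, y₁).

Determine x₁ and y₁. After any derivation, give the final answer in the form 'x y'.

7022501 341850

[20; 1,1,5,2,1,…,1,1,40] for √422; ℓ=14 ⇒ convergent index 13
step 0: (20, 1)  from 20·(1,0) + (0,1)
…
step 2: (41, 2)  from 1·(21,1) + (20,1)
…
step 6: (2650, 129)  from 3·(719,35) + (493,24)
step 7: (53719, 2615)  from 20·(2650,129) + (719,35)
…
step 10: (598859, 29152)  from 2·(217526,10589) + (163807,7974)
step 11: (3211821, 156349)  from 5·(598859,29152) + (217526,10589)
step 12: (3810680, 185501)  from 1·(3211821,156349) + (598859,29152)
step 13: (7022501, 341850)  from 1·(3810680,185501) + (3211821,156349)
(x₁, y₁) = (7022501, 341850);  7022501² − 422·341850² = 1 ✓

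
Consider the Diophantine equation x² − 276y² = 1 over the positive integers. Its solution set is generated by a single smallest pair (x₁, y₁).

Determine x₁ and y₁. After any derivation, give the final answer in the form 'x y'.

7775 468

d=276: √d = [16; 1,1,1,1,2,2,2,1,1,1,1,32] (ℓ=12, even), read p_11/q_11
a_0=16:  p_0=16·1+0=16,  q_0=16·0+1=1
a_1=1:  p_1=1·16+1=17,  q_1=1·1+0=1
…
a_3=1:  p_3=1·33+17=50,  q_3=1·2+1=3
…
a_5=2:  p_5=2·83+50=216,  q_5=2·5+3=13
…
a_9=1:  p_9=1·1761+1246=3007,  q_9=1·106+75=181
a_10=1:  p_10=1·3007+1761=4768,  q_10=1·181+106=287
a_11=1:  p_11=1·4768+3007=7775,  q_11=1·287+181=468
(x₁, y₁) = (7775, 468);  7775² − 276·468² = 1 ✓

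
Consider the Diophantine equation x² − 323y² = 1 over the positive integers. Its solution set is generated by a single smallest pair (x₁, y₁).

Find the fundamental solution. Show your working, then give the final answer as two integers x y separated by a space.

18 1

√323 → a₀=17, period (1,34); ℓ=2 even so k=1
i=0: a=17 ⇒ p=17, q=1
i=1: a=1 ⇒ p=18, q=1
fundamental: x₁=18, y₁=1  (since 324 − 323·1 = 1)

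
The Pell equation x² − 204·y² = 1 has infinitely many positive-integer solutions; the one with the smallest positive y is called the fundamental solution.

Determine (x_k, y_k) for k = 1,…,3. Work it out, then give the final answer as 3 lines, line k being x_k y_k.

4999 350
49980001 3499300
499700044999 34986001050

√204 → a₀=14, period (3,1,1,6,1,1,3,28); ℓ=8 even so k=7
i=0: a=14 ⇒ p=14, q=1
i=1: a=3 ⇒ p=43, q=3
…
i=3: a=1 ⇒ p=100, q=7
…
i=5: a=1 ⇒ p=757, q=53
i=6: a=1 ⇒ p=1414, q=99
i=7: a=3 ⇒ p=4999, q=350
fundamental: x₁=4999, y₁=350  (since 24990001 − 204·122500 = 1)
k=2:  x_2 = 4999·4999+204·350·350 = 49980001,  y_2 = 4999·350+350·4999 = 3499300
k=3:  x_3 = 4999·49980001+204·350·3499300 = 499700044999,  y_3 = 4999·3499300+350·49980001 = 34986001050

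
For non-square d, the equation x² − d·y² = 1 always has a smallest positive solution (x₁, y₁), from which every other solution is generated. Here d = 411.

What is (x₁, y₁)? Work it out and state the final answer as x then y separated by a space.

[20; 3,1,1,1,19,1,1,1,3,40] for √411; ℓ=10 ⇒ convergent index 9
k=0  a_k=20  p_k/q_k = 20/1
k=1  a_k=3  p_k/q_k = 61/3
k=2  a_k=1  p_k/q_k = 81/4
k=3  a_k=1  p_k/q_k = 142/7
k=4  a_k=1  p_k/q_k = 223/11
…
k=6  a_k=1  p_k/q_k = 4602/227
k=7  a_k=1  p_k/q_k = 8981/443
k=8  a_k=1  p_k/q_k = 13583/670
k=9  a_k=3  p_k/q_k = 49730/2453
(x₁, y₁) = (49730, 2453);  49730² − 411·2453² = 1 ✓

49730 2453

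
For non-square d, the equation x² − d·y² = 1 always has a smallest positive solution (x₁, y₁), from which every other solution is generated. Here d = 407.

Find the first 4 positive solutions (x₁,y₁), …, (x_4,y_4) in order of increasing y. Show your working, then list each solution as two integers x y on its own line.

2663 132
14183137 703032
75539384999 3744348300
402322750321537 19942398342768

d=407: √d = [20; 5,1,2,1,5,40] (ℓ=6, even), read p_5/q_5
step 0: (20, 1)  from 20·(1,0) + (0,1)
…
step 2: (121, 6)  from 1·(101,5) + (20,1)
step 3: (343, 17)  from 2·(121,6) + (101,5)
step 4: (464, 23)  from 1·(343,17) + (121,6)
step 5: (2663, 132)  from 5·(464,23) + (343,17)
→ (2663, 132).  Check: 2663²=7091569, 407·132²=7091568, difference 1.
(2663+132√407)^2 = 14183137 + 703032√407
(2663+132√407)^3 = 75539384999 + 3744348300√407
(2663+132√407)^4 = 402322750321537 + 19942398342768√407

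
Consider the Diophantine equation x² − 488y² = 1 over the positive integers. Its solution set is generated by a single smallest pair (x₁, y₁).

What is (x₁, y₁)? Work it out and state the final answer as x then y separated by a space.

243 11

[22; 11,44] for √488; ℓ=2 ⇒ convergent index 1
a_0=22:  p_0=22·1+0=22,  q_0=22·0+1=1
a_1=11:  p_1=11·22+1=243,  q_1=11·1+0=11
(x₁, y₁) = (243, 11);  243² − 488·11² = 1 ✓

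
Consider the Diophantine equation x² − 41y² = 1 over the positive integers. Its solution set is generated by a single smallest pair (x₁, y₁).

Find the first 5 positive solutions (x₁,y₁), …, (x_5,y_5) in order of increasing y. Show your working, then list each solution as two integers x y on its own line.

2049 320
8396801 1311360
34410088449 5373952960
141012534067201 22022457918720
577869330197301249 90248027176961600

√41 → a₀=6, period (2,2,12); ℓ=3 odd so k=5
step 0: (6, 1)  from 6·(1,0) + (0,1)
step 1: (13, 2)  from 2·(6,1) + (1,0)
step 2: (32, 5)  from 2·(13,2) + (6,1)
step 3: (397, 62)  from 12·(32,5) + (13,2)
step 4: (826, 129)  from 2·(397,62) + (32,5)
step 5: (2049, 320)  from 2·(826,129) + (397,62)
fundamental: x₁=2049, y₁=320  (since 4198401 − 41·102400 = 1)
n=2: (2049,320)∘(2049,320) = (2049·2049+41·320·320, 2049·320+320·2049) = (8396801,1311360)
n=3: (8396801,1311360)∘(2049,320) = (2049·8396801+41·320·1311360, 2049·1311360+320·8396801) = (34410088449,5373952960)
n=4: (34410088449,5373952960)∘(2049,320) = (2049·34410088449+41·320·5373952960, 2049·5373952960+320·34410088449) = (141012534067201,22022457918720)
n=5: (141012534067201,22022457918720)∘(2049,320) = (2049·141012534067201+41·320·22022457918720, 2049·22022457918720+320·141012534067201) = (577869330197301249,90248027176961600)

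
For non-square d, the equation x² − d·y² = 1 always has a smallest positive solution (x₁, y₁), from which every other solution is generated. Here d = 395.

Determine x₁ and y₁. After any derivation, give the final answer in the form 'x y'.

[19; 1,6,1,38] for √395; ℓ=4 ⇒ convergent index 3
i=0: a=19 ⇒ p=19, q=1
i=1: a=1 ⇒ p=20, q=1
i=2: a=6 ⇒ p=139, q=7
i=3: a=1 ⇒ p=159, q=8
fundamental: x₁=159, y₁=8  (since 25281 − 395·64 = 1)

159 8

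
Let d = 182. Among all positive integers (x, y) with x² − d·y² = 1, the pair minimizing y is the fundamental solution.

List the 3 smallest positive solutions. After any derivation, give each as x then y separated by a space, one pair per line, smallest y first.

[13; 2,26] for √182; ℓ=2 ⇒ convergent index 1
k=0  a_k=13  p_k/q_k = 13/1
k=1  a_k=2  p_k/q_k = 27/2
fundamental: x₁=27, y₁=2  (since 729 − 182·4 = 1)
(x_2, y_2) = (27·27 + 182·2·2, 27·2 + 2·27) = (1457, 108)
(x_3, y_3) = (27·1457 + 182·2·108, 27·108 + 2·1457) = (78651, 5830)

27 2
1457 108
78651 5830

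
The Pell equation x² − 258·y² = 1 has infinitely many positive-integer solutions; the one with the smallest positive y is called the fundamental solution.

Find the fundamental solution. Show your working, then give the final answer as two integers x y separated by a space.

√258 → a₀=16, period (16,32); ℓ=2 even so k=1
k=0  a_k=16  p_k/q_k = 16/1
k=1  a_k=16  p_k/q_k = 257/16
fundamental: x₁=257, y₁=16  (since 66049 − 258·256 = 1)

257 16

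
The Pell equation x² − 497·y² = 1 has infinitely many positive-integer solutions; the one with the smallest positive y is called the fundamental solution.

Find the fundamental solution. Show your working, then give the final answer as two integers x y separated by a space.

√497 = [22; 3,2,2,5,6,5,2,2,3,44, …], period ℓ=10 (even) → k=9
step 0: (22, 1)  from 22·(1,0) + (0,1)
step 1: (67, 3)  from 3·(22,1) + (1,0)
step 2: (156, 7)  from 2·(67,3) + (22,1)
step 3: (379, 17)  from 2·(156,7) + (67,3)
step 4: (2051, 92)  from 5·(379,17) + (156,7)
step 5: (12685, 569)  from 6·(2051,92) + (379,17)
step 6: (65476, 2937)  from 5·(12685,569) + (2051,92)
step 7: (143637, 6443)  from 2·(65476,2937) + (12685,569)
step 8: (352750, 15823)  from 2·(143637,6443) + (65476,2937)
step 9: (1201887, 53912)  from 3·(352750,15823) + (143637,6443)
(x₁, y₁) = (1201887, 53912);  1201887² − 497·53912² = 1 ✓

1201887 53912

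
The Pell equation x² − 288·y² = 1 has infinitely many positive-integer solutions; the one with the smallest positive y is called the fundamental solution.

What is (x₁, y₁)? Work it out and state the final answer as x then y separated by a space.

d=288: √d = [16; 1,32] (ℓ=2, even), read p_1/q_1
step 0: (16, 1)  from 16·(1,0) + (0,1)
step 1: (17, 1)  from 1·(16,1) + (1,0)
(x₁, y₁) = (17, 1);  17² − 288·1² = 1 ✓

17 1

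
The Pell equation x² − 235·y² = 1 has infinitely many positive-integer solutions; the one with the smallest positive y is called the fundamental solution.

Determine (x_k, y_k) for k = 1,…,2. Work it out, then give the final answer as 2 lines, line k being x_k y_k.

46 3
4231 276

[15; 3,30] for √235; ℓ=2 ⇒ convergent index 1
step 0: (15, 1)  from 15·(1,0) + (0,1)
step 1: (46, 3)  from 3·(15,1) + (1,0)
→ (46, 3).  Check: 46²=2116, 235·3²=2115, difference 1.
n=2: (46,3)∘(46,3) = (46·46+235·3·3, 46·3+3·46) = (4231,276)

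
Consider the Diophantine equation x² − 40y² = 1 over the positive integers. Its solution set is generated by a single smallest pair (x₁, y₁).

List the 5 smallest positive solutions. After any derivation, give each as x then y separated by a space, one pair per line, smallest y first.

19 3
721 114
27379 4329
1039681 164388
39480499 6242415

√40 → a₀=6, period (3,12); ℓ=2 even so k=1
i=0: a=6 ⇒ p=6, q=1
i=1: a=3 ⇒ p=19, q=3
→ (19, 3).  Check: 19²=361, 40·3²=360, difference 1.
k=2:  x_2 = 19·19+40·3·3 = 721,  y_2 = 19·3+3·19 = 114
k=3:  x_3 = 19·721+40·3·114 = 27379,  y_3 = 19·114+3·721 = 4329
k=4:  x_4 = 19·27379+40·3·4329 = 1039681,  y_4 = 19·4329+3·27379 = 164388
k=5:  x_5 = 19·1039681+40·3·164388 = 39480499,  y_5 = 19·164388+3·1039681 = 6242415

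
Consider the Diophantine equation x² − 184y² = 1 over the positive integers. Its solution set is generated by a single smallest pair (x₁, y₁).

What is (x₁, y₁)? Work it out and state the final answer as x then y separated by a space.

[13; 1,1,3,2,1,2,1,2,3,1,1,26] for √184; ℓ=12 ⇒ convergent index 11
i=0: a=13 ⇒ p=13, q=1
i=1: a=1 ⇒ p=14, q=1
i=2: a=1 ⇒ p=27, q=2
…
i=5: a=1 ⇒ p=312, q=23
…
i=9: a=3 ⇒ p=10594, q=781
i=10: a=1 ⇒ p=13741, q=1013
i=11: a=1 ⇒ p=24335, q=1794
fundamental: x₁=24335, y₁=1794  (since 592192225 − 184·3218436 = 1)

24335 1794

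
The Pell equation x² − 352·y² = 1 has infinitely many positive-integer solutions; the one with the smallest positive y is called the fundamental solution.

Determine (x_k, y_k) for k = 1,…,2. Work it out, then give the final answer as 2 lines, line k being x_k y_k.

77617 4137
12048797377 642203058

d=352: √d = [18; 1,3,5,9,5,3,1,36] (ℓ=8, even), read p_7/q_7
k=0  a_k=18  p_k/q_k = 18/1
…
k=4  a_k=9  p_k/q_k = 3621/193
…
k=6  a_k=3  p_k/q_k = 59118/3151
k=7  a_k=1  p_k/q_k = 77617/4137
→ (77617, 4137).  Check: 77617²=6024398689, 352·4137²=6024398688, difference 1.
k=2:  x_2 = 77617·77617+352·4137·4137 = 12048797377,  y_2 = 77617·4137+4137·77617 = 642203058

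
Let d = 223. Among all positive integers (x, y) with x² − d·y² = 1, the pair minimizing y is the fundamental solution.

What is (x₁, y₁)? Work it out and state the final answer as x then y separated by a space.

224 15

√223 = [14; 1,13,1,28, …], period ℓ=4 (even) → k=3
a_0=14:  p_0=14·1+0=14,  q_0=14·0+1=1
…
a_2=13:  p_2=13·15+14=209,  q_2=13·1+1=14
a_3=1:  p_3=1·209+15=224,  q_3=1·14+1=15
(x₁, y₁) = (224, 15);  224² − 223·15² = 1 ✓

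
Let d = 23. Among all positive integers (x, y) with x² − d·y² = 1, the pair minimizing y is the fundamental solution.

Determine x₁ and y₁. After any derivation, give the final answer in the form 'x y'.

√23 = [4; 1,3,1,8, …], period ℓ=4 (even) → k=3
a_0=4:  p_0=4·1+0=4,  q_0=4·0+1=1
a_1=1:  p_1=1·4+1=5,  q_1=1·1+0=1
a_2=3:  p_2=3·5+4=19,  q_2=3·1+1=4
a_3=1:  p_3=1·19+5=24,  q_3=1·4+1=5
fundamental: x₁=24, y₁=5  (since 576 − 23·25 = 1)

24 5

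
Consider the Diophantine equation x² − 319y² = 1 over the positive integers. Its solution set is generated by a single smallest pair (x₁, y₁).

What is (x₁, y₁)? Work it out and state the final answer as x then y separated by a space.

√319 = [17; 1,6,5,1,4,…,6,1,34, …], period ℓ=14 (even) → k=13
a_0=17:  p_0=17·1+0=17,  q_0=17·0+1=1
…
a_4=1:  p_4=1·643+125=768,  q_4=1·36+7=43
…
a_7=1:  p_7=1·11913+3715=15628,  q_7=1·667+208=875
a_8=3:  p_8=3·15628+11913=58797,  q_8=3·875+667=3292
a_9=4:  p_9=4·58797+15628=250816,  q_9=4·3292+875=14043
…
a_11=5:  p_11=5·309613+250816=1798881,  q_11=5·17335+14043=100718
a_12=6:  p_12=6·1798881+309613=11102899,  q_12=6·100718+17335=621643
a_13=1:  p_13=1·11102899+1798881=12901780,  q_13=1·621643+100718=722361
fundamental: x₁=12901780, y₁=722361  (since 166455927168400 − 319·521805414321 = 1)

12901780 722361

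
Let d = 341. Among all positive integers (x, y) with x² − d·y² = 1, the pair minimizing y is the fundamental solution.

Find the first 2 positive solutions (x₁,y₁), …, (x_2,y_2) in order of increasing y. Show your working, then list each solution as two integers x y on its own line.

10626551 575460
225847172311201 12230310076920

√341 → a₀=18, period (2,6,1,8,2,…,6,2,36); ℓ=14 even so k=13
step 0: (18, 1)  from 18·(1,0) + (0,1)
…
step 9: (76727, 4155)  from 2·(28124,1523) + (20479,1109)
…
step 12: (4953942, 268271)  from 6·(718667,38918) + (641940,34763)
step 13: (10626551, 575460)  from 2·(4953942,268271) + (718667,38918)
(x₁, y₁) = (10626551, 575460);  10626551² − 341·575460² = 1 ✓
n=2: (10626551,575460)∘(10626551,575460) = (10626551·10626551+341·575460·575460, 10626551·575460+575460·10626551) = (225847172311201,12230310076920)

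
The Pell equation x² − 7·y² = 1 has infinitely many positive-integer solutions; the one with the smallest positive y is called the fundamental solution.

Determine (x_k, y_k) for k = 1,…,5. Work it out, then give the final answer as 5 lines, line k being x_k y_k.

√7 = [2; 1,1,1,4, …], period ℓ=4 (even) → k=3
step 0: (2, 1)  from 2·(1,0) + (0,1)
step 1: (3, 1)  from 1·(2,1) + (1,0)
step 2: (5, 2)  from 1·(3,1) + (2,1)
step 3: (8, 3)  from 1·(5,2) + (3,1)
→ (8, 3).  Check: 8²=64, 7·3²=63, difference 1.
(8+3√7)^2 = 127 + 48√7
(8+3√7)^3 = 2024 + 765√7
(8+3√7)^4 = 32257 + 12192√7
(8+3√7)^5 = 514088 + 194307√7

8 3
127 48
2024 765
32257 12192
514088 194307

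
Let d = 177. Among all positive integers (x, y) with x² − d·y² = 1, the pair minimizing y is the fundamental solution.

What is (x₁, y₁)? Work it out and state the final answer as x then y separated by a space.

62423 4692

d=177: √d = [13; 3,3,2,8,2,3,3,26] (ℓ=8, even), read p_7/q_7
k=0  a_k=13  p_k/q_k = 13/1
k=1  a_k=3  p_k/q_k = 40/3
k=2  a_k=3  p_k/q_k = 133/10
k=3  a_k=2  p_k/q_k = 306/23
…
k=6  a_k=3  p_k/q_k = 18985/1427
k=7  a_k=3  p_k/q_k = 62423/4692
fundamental: x₁=62423, y₁=4692  (since 3896630929 − 177·22014864 = 1)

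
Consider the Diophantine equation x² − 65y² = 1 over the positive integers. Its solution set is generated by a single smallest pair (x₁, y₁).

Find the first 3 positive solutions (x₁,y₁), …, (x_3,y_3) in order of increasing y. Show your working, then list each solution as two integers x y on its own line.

129 16
33281 4128
8586369 1065008

[8; 16] for √65; ℓ=1 ⇒ convergent index 1
i=0: a=8 ⇒ p=8, q=1
i=1: a=16 ⇒ p=129, q=16
fundamental: x₁=129, y₁=16  (since 16641 − 65·256 = 1)
(x_2, y_2) = (129·129 + 65·16·16, 129·16 + 16·129) = (33281, 4128)
(x_3, y_3) = (129·33281 + 65·16·4128, 129·4128 + 16·33281) = (8586369, 1065008)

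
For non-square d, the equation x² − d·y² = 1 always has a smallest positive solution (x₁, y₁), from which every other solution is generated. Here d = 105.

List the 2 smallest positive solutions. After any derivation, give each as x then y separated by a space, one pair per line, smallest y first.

41 4
3361 328

[10; 4,20] for √105; ℓ=2 ⇒ convergent index 1
k=0  a_k=10  p_k/q_k = 10/1
k=1  a_k=4  p_k/q_k = 41/4
fundamental: x₁=41, y₁=4  (since 1681 − 105·16 = 1)
n=2: (41,4)∘(41,4) = (41·41+105·4·4, 41·4+4·41) = (3361,328)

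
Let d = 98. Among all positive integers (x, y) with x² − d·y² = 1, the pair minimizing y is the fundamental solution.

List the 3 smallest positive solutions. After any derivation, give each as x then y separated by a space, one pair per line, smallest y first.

99 10
19601 1980
3880899 392030

√98 = [9; 1,8,1,18, …], period ℓ=4 (even) → k=3
k=0  a_k=9  p_k/q_k = 9/1
k=1  a_k=1  p_k/q_k = 10/1
k=2  a_k=8  p_k/q_k = 89/9
k=3  a_k=1  p_k/q_k = 99/10
fundamental: x₁=99, y₁=10  (since 9801 − 98·100 = 1)
(x_2, y_2) = (99·99 + 98·10·10, 99·10 + 10·99) = (19601, 1980)
(x_3, y_3) = (99·19601 + 98·10·1980, 99·1980 + 10·19601) = (3880899, 392030)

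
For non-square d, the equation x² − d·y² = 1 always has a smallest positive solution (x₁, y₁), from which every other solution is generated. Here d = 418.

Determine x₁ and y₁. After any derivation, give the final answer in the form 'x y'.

33857 1656

d=418: √d = [20; 2,4,20,4,2,40] (ℓ=6, even), read p_5/q_5
k=0  a_k=20  p_k/q_k = 20/1
k=1  a_k=2  p_k/q_k = 41/2
…
k=3  a_k=20  p_k/q_k = 3721/182
k=4  a_k=4  p_k/q_k = 15068/737
k=5  a_k=2  p_k/q_k = 33857/1656
(x₁, y₁) = (33857, 1656);  33857² − 418·1656² = 1 ✓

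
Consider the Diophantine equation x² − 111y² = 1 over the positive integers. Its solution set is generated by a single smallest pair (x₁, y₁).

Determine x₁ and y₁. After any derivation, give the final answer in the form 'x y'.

[10; 1,1,6,1,1,20] for √111; ℓ=6 ⇒ convergent index 5
a_0=10:  p_0=10·1+0=10,  q_0=10·0+1=1
…
a_4=1:  p_4=1·137+21=158,  q_4=1·13+2=15
a_5=1:  p_5=1·158+137=295,  q_5=1·15+13=28
(x₁, y₁) = (295, 28);  295² − 111·28² = 1 ✓

295 28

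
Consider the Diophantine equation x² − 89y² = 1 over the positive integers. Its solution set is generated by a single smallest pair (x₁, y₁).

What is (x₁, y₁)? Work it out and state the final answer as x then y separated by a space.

500001 53000

[9; 2,3,3,2,18] for √89; ℓ=5 ⇒ convergent index 9
a_0=9:  p_0=9·1+0=9,  q_0=9·0+1=1
…
a_3=3:  p_3=3·66+19=217,  q_3=3·7+2=23
…
a_6=2:  p_6=2·9217+500=18934,  q_6=2·977+53=2007
a_7=3:  p_7=3·18934+9217=66019,  q_7=3·2007+977=6998
a_8=3:  p_8=3·66019+18934=216991,  q_8=3·6998+2007=23001
a_9=2:  p_9=2·216991+66019=500001,  q_9=2·23001+6998=53000
(x₁, y₁) = (500001, 53000);  500001² − 89·53000² = 1 ✓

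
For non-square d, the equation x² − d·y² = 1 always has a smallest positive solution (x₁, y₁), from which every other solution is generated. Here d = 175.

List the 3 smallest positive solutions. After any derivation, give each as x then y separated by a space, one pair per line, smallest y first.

2024 153
8193151 619344
33165873224 2507104359

[13; 4,2,1,2,4,26] for √175; ℓ=6 ⇒ convergent index 5
k=0  a_k=13  p_k/q_k = 13/1
…
k=2  a_k=2  p_k/q_k = 119/9
k=3  a_k=1  p_k/q_k = 172/13
k=4  a_k=2  p_k/q_k = 463/35
k=5  a_k=4  p_k/q_k = 2024/153
→ (2024, 153).  Check: 2024²=4096576, 175·153²=4096575, difference 1.
k=2:  x_2 = 2024·2024+175·153·153 = 8193151,  y_2 = 2024·153+153·2024 = 619344
k=3:  x_3 = 2024·8193151+175·153·619344 = 33165873224,  y_3 = 2024·619344+153·8193151 = 2507104359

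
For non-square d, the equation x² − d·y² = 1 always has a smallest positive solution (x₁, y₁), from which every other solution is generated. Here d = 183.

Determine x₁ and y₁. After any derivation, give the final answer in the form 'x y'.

487 36

√183 = [13; 1,1,8,1,1,26, …], period ℓ=6 (even) → k=5
step 0: (13, 1)  from 13·(1,0) + (0,1)
…
step 2: (27, 2)  from 1·(14,1) + (13,1)
…
step 4: (257, 19)  from 1·(230,17) + (27,2)
step 5: (487, 36)  from 1·(257,19) + (230,17)
(x₁, y₁) = (487, 36);  487² − 183·36² = 1 ✓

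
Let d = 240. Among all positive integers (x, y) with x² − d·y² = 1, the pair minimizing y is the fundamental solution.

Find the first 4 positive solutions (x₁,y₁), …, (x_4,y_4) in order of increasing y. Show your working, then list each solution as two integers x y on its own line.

31 2
1921 124
119071 7686
7380481 476408

√240 = [15; 2,30, …], period ℓ=2 (even) → k=1
k=0  a_k=15  p_k/q_k = 15/1
k=1  a_k=2  p_k/q_k = 31/2
→ (31, 2).  Check: 31²=961, 240·2²=960, difference 1.
(31+2√240)^2 = 1921 + 124√240
(31+2√240)^3 = 119071 + 7686√240
(31+2√240)^4 = 7380481 + 476408√240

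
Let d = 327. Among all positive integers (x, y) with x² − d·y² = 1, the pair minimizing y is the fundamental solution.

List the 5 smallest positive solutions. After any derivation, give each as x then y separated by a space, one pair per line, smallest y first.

217 12
94177 5208
40872601 2260260
17738614657 980947632
7698517888537 425729012028

√327 = [18; 12,36, …], period ℓ=2 (even) → k=1
step 0: (18, 1)  from 18·(1,0) + (0,1)
step 1: (217, 12)  from 12·(18,1) + (1,0)
(x₁, y₁) = (217, 12);  217² − 327·12² = 1 ✓
k=2:  x_2 = 217·217+327·12·12 = 94177,  y_2 = 217·12+12·217 = 5208
k=3:  x_3 = 217·94177+327·12·5208 = 40872601,  y_3 = 217·5208+12·94177 = 2260260
k=4:  x_4 = 217·40872601+327·12·2260260 = 17738614657,  y_4 = 217·2260260+12·40872601 = 980947632
k=5:  x_5 = 217·17738614657+327·12·980947632 = 7698517888537,  y_5 = 217·980947632+12·17738614657 = 425729012028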